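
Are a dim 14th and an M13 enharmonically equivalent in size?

Yes

A diminished fourteenth = 21 semitones = a major thirteenth; enharmonically equal.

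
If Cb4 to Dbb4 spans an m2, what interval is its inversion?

major seventh

Interval numbers invert to sum to nine: 2 + 7 = 9, so a second inverts to a seventh.
And minor becomes major under inversion, so we get a major seventh.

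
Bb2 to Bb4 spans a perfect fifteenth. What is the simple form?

perfect 8th

Each octave removed subtracts seven from the number: 15 − 7 = 8.
Quality carries through unchanged, so the simple form is a perfect octave.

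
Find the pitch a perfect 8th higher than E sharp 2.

An octave keeps the letter name E, an octave up from E.
Moving 12 semitones up from E#2 (the size of a perfect octave) reaches E#3.

E sharp 3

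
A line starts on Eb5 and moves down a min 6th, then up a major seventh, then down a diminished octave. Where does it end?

F##4

A minor sixth down from Eb5 is G4.
G4 up a major seventh → F#5 (11 semitones).
Down a diminished octave from F#5: F##4 (11 semitones down).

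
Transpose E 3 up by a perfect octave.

E 4

The letter stays E (same as the start), shifted an octave up.
Moving 12 semitones up from E3 (the size of a perfect octave) reaches E4.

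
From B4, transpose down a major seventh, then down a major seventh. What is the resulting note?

B4 down a major seventh → C4 (11 semitones).
C4 down a major seventh → Db3 (11 semitones).

Db3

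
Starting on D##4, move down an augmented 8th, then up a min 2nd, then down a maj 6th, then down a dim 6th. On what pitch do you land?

B#1

Down an augmented octave from D##4: D#3 (13 semitones down).
Up a minor second from D#3: E3 (1 semitone up).
A major sixth down from E3 is G2.
Down a diminished sixth from G2: B#1 (7 semitones down).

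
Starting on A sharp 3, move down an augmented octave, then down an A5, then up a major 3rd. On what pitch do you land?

F 2

Down an augmented octave from A#3: A2 (13 semitones down).
An augmented fifth down from A2 is Db2.
Up a major third from Db2: F2 (4 semitones up).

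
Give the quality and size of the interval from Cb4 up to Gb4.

C to G spans five letter names (C-D-E-F-G): a fifth.
Cb4 to Gb4 is 7 semitones, matching the perfect fifth exactly, so the quality is perfect.

P5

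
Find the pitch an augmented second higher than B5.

C##6

The second takes the letter from B up to C.
An augmented second is 3 semitones; 3 semitones up from B5 gives C##6.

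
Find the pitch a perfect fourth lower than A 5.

E 5

Four letter names down from A: E.
A perfect fourth is 5 semitones; 5 semitones down from A5 gives E5.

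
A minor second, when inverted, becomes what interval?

Interval numbers invert to sum to nine: 2 + 7 = 9, so a second inverts to a seventh.
The quality also flips — minor becomes major — giving a major seventh.

major 7th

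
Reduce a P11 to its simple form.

Each octave removed subtracts seven from the number: 11 − 7 = 4.
So a perfect eleventh is an octave plus a perfect fourth. The quality is unchanged.

perfect 4th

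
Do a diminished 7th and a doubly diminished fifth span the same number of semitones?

A diminished seventh is 9 semitones but a doubly diminished fifth is 5 semitones — different sizes.

No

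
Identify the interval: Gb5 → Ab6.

G to A spans two letter names (G-A), plus an octave: a ninth.
Counting semitones, Gb5→Ab6 is 14, which is the major ninth.
(Equivalently, a compound major second: a major second plus an octave.)

major 9th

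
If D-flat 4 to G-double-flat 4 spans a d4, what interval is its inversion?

The rule of nine gives the new number: 9 − 4 = 5, so a fourth becomes a fifth.
Quality inverts too: diminished becomes augmented. That makes the inversion an augmented fifth.

A5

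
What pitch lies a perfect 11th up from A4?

Counting four letter names plus an octave up from A lands on D.
A perfect eleventh is 17 semitones; 17 semitones up from A4 gives D6.

D6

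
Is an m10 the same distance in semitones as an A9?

Yes

Both span 15 semitones: a minor tenth and an augmented ninth are the same chromatic distance.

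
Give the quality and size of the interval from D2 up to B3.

D to B spans six letter names (D-E-F-G-A-B), plus an octave: a thirteenth.
The major thirteenth spans 21 semitones, and D2 to B3 is exactly 21 semitones — so this is a major thirteenth.
(Equivalently, a compound major sixth: a major sixth plus an octave.)

major thirteenth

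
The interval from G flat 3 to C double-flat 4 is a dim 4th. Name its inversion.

The rule of nine gives the new number: 9 − 4 = 5, so a fourth becomes a fifth.
And diminished becomes augmented under inversion, so we get an augmented fifth.

augmented fifth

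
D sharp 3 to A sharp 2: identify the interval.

Descending from D#3 to A#2 is the same interval as ascending A#2 to D#3.
A to D spans four letter names (A-B-C-D): a fourth.
The perfect fourth spans 5 semitones, and A#2 to D#3 is exactly 5 semitones — so this is a perfect fourth.

perfect fourth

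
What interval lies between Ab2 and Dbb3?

A to D spans four letter names (A-B-C-D), so the interval is some kind of fourth.
Ab2 to Dbb3 spans 4 semitones — one semitone narrower than the perfect fourth (5) — giving a diminished fourth.

d4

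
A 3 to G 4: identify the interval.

minor seventh

A to G spans seven letter names (A-B-C-D-E-F-G) — that makes it a seventh of some quality.
A3 to G4 is 10 semitones, a half step short of the major seventh (11), so this is minor.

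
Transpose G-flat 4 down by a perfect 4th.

Counting four letter names down from G lands on D.
Moving 5 semitones down from Gb4 (the size of a perfect fourth) reaches Db4.

D-flat 4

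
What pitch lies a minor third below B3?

G#3

The third takes the letter from B down to G.
A minor third spans 3 semitones, so from B3 the target pitch is G#3.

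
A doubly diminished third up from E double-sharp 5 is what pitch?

The third takes the letter from E up to G.
A doubly diminished third spans 1 semitone, so from E##5 the target pitch is G5.

G 5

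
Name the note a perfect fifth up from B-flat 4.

Counting five letter names up from B lands on F.
A perfect fifth spans 7 semitones, so from Bb4 the target pitch is F5.

F 5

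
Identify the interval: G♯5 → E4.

Descending from G#5 to E4 is the same interval as ascending E4 to G#5.
E to G spans three letter names (E-F-G), plus an octave, so the interval is some kind of tenth.
Counting semitones, E4→G#5 is 16, which is the major tenth.
(Equivalently, a compound major third: a major third plus an octave.)

major 10th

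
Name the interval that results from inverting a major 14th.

m2

First reduce the compound major fourteenth to its simple form, a major seventh.
Interval numbers invert to sum to nine: 7 + 2 = 9, so a seventh inverts to a second.
The quality also flips — major becomes minor — giving a minor second.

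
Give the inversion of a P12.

First reduce the compound perfect twelfth to its simple form, a perfect fifth.
The rule of nine gives the new number: 9 − 5 = 4, so a fifth becomes a fourth.
And perfect stays perfect under inversion, so we get a perfect fourth.

P4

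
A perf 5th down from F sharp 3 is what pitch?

B 2

Five letter names down from F: B.
A perfect fifth spans 7 semitones, so from F#3 the target pitch is B2.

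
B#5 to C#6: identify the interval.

B to C spans two letter names (B-C) — that makes it a second of some quality.
A major second would be 2 semitones, but B#5 to C#6 is 1 — one semitone narrower, making it a minor second.

minor 2nd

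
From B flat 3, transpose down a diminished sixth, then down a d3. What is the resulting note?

B double-sharp 2

Down a diminished sixth from Bb3: D#3 (7 semitones down).
D#3 down a diminished third → B##2 (2 semitones).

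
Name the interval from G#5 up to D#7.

perfect twelfth

G to D spans five letter names (G-A-B-C-D), plus an octave — that makes it a twelfth of some quality.
The perfect twelfth spans 19 semitones, and G#5 to D#7 is exactly 19 semitones — so this is a perfect twelfth.
(Equivalently, a compound perfect fifth: a perfect fifth plus an octave.)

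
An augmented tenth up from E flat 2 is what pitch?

G sharp 3

Three letters up from E (plus an octave) reaches G.
Moving 17 semitones up from Eb2 (the size of an augmented tenth) reaches G#3.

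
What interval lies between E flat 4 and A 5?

E to A spans four letter names (E-F-G-A), plus an octave: an eleventh.
Eb4 to A5 spans 18 semitones — one semitone wider than the perfect eleventh (17) — giving an augmented eleventh.
(Equivalently, a compound augmented fourth: an augmented fourth plus an octave.)

A11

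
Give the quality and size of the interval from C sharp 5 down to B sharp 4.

Descending from C#5 to B#4 is the same interval as ascending B#4 to C#5.
B to C spans two letter names (B-C) — that makes it a second of some quality.
At 1 semitone, B#4→C#5 falls one short of a major second: minor.

minor second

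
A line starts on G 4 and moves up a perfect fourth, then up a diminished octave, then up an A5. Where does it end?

Up a perfect fourth from G4: C5 (5 semitones up).
Up a diminished octave from C5: Cb6 (11 semitones up).
An augmented fifth up from Cb6 is G6.

G 6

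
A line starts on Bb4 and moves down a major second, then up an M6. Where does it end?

A major second down from Bb4 is Ab4.
A major sixth up from Ab4 is F5.

F5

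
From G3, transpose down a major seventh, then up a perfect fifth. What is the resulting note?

Eb3

Down a major seventh from G3: Ab2 (11 semitones down).
A perfect fifth up from Ab2 is Eb3.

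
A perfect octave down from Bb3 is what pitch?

An octave keeps the letter name B, an octave down from B.
A perfect octave spans 12 semitones, so from Bb3 the target pitch is Bb2.

Bb2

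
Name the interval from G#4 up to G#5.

P8

G to G is the same letter name, plus an octave — that makes it an octave of some quality.
G#4 to G#5 is 12 semitones, matching the perfect octave exactly, so the quality is perfect.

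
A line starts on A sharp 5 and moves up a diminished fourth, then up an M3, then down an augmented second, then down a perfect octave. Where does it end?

A diminished fourth up from A#5 is D6.
A major third up from D6 is F#6.
F#6 down an augmented second → Eb6 (3 semitones).
A perfect octave down from Eb6 is Eb5.

E flat 5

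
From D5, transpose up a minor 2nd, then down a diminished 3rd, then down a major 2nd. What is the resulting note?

B4

Up a minor second from D5: Eb5 (1 semitone up).
A diminished third down from Eb5 is C#5.
C#5 down a major second → B4 (2 semitones).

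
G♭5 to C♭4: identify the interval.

P12

Descending from Gb5 to Cb4 is the same interval as ascending Cb4 to Gb5.
C to G spans five letter names (C-D-E-F-G), plus an octave: a twelfth.
The perfect twelfth spans 19 semitones, and Cb4 to Gb5 is exactly 19 semitones — so this is a perfect twelfth.
(Equivalently, a compound perfect fifth: a perfect fifth plus an octave.)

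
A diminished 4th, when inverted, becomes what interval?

Interval numbers invert to sum to nine: 4 + 5 = 9, so a fourth inverts to a fifth.
And diminished becomes augmented under inversion, so we get an augmented fifth.

A5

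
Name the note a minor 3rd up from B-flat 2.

Three letter names up from B: D.
A minor third is 3 semitones; 3 semitones up from Bb2 gives Db3.

D-flat 3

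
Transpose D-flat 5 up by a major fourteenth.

C 7

Seven letters up from D (plus an octave) reaches C.
Moving 23 semitones up from Db5 (the size of a major fourteenth) reaches C7.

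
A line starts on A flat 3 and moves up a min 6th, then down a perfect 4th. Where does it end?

C flat 4

A minor sixth up from Ab3 is Fb4.
Down a perfect fourth from Fb4: Cb4 (5 semitones down).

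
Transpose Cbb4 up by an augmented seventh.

Bb4

Seven letter names up from C: B.
An augmented seventh is 12 semitones; 12 semitones up from Cbb4 gives Bb4.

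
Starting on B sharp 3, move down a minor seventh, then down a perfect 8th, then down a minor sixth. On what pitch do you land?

E double-sharp 1

B#3 down a minor seventh → C##3 (10 semitones).
C##3 down a perfect octave → C##2 (12 semitones).
A minor sixth down from C##2 is E##1.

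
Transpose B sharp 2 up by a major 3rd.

The third takes the letter from B up to D.
A major third spans 4 semitones, so from B#2 the target pitch is D##3.

D double-sharp 3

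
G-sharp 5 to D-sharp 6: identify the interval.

perfect fifth

G to D spans five letter names (G-A-B-C-D): a fifth.
Counting semitones, G#5→D#6 is 7, which is the perfect fifth.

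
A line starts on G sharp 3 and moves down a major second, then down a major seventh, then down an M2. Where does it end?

G#3 down a major second → F#3 (2 semitones).
A major seventh down from F#3 is G2.
Down a major second from G2: F2 (2 semitones down).

F 2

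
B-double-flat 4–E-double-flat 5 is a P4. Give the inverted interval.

Inverted interval numbers add to nine, so a fourth pairs with a fifth (4 + 5 = 9).
The quality also flips — perfect stays perfect — giving a perfect fifth.

perfect 5th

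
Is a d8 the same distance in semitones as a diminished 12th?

No

11 semitones (diminished octave) vs 18 semitones (diminished twelfth): not equal.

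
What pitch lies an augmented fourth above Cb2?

F2

Four letter names up from C: F.
Moving 6 semitones up from Cb2 (the size of an augmented fourth) reaches F2.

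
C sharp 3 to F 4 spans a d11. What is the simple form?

d4

Take out an octave (7 from the number): 11 − 7 = 4.
That makes a diminished eleventh a compound diminished fourth — an octave plus a diminished fourth.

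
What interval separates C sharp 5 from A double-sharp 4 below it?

Descending from C#5 to A##4 is the same interval as ascending A##4 to C#5.
A to C spans three letter names (A-B-C), so the interval is some kind of third.
The major third is 4 semitones; here we have 2, two semitones narrower: diminished.

d3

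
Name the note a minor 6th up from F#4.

D5

Counting six letter names up from F lands on D.
Moving 8 semitones up from F#4 (the size of a minor sixth) reaches D5.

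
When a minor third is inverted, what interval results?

The rule of nine gives the new number: 9 − 3 = 6, so a third becomes a sixth.
And minor becomes major under inversion, so we get a major sixth.

M6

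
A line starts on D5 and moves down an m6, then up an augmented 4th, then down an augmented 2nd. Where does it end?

A4

D5 down a minor sixth → F#4 (8 semitones).
Up an augmented fourth from F#4: B#4 (6 semitones up).
Down an augmented second from B#4: A4 (3 semitones down).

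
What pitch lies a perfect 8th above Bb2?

Bb3

For an octave the letter name doesn't change: still B, an octave up.
A perfect octave spans 12 semitones, so from Bb2 the target pitch is Bb3.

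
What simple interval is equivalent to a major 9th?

major second

Subtracting seven from the interval number removes an octave: 9 − 7 = 2.
That makes a major ninth a compound major second — an octave plus a major second.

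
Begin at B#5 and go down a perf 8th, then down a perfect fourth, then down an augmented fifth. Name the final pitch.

B3

Down a perfect octave from B#5: B#4 (12 semitones down).
Down a perfect fourth from B#4: F##4 (5 semitones down).
F##4 down an augmented fifth → B3 (8 semitones).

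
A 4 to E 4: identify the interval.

Descending from A4 to E4 is the same interval as ascending E4 to A4.
E to A spans four letter names (E-F-G-A): a fourth.
Counting semitones, E4→A4 is 5, which is the perfect fourth.

P4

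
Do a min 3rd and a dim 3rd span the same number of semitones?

A minor third is 3 semitones but a diminished third is 2 semitones — different sizes.

No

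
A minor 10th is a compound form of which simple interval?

Take out an octave (7 from the number): 10 − 7 = 3.
That makes a minor tenth a compound minor third — an octave plus a minor third.

minor 3rd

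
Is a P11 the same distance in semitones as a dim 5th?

No

A perfect eleventh spans 17 semitones; a diminished fifth spans 6 semitones. They differ by 11.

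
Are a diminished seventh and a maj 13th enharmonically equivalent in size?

A diminished seventh is 9 semitones but a major thirteenth is 21 semitones — different sizes.

No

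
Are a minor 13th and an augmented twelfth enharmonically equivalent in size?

A minor thirteenth spans 20 semitones, and an augmented twelfth also spans 20 semitones — they're enharmonic.

Yes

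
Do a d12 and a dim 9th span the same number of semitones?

18 semitones (diminished twelfth) vs 12 semitones (diminished ninth): not equal.

No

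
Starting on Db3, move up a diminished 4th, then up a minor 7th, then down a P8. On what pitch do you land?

Up a diminished fourth from Db3: Gbb3 (4 semitones up).
A minor seventh up from Gbb3 is Fbb4.
Down a perfect octave from Fbb4: Fbb3 (12 semitones down).

Fbb3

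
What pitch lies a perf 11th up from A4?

The eleventh's letter: A up four letter names plus an octave → D.
A perfect eleventh is 17 semitones; 17 semitones up from A4 gives D6.

D6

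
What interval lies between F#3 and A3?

F to A spans three letter names (F-G-A): a third.
At 3 semitones, F#3→A3 falls one short of a major third: minor.

minor third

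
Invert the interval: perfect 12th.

First reduce the compound perfect twelfth to its simple form, a perfect fifth.
Inverted interval numbers add to nine, so a fifth pairs with a fourth (5 + 4 = 9).
Quality inverts too: perfect stays perfect. That makes the inversion a perfect fourth.

P4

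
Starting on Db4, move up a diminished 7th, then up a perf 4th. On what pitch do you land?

Db4 up a diminished seventh → Cbb5 (9 semitones).
Up a perfect fourth from Cbb5: Fbb5 (5 semitones up).

Fbb5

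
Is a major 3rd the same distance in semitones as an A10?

No

A major third is 4 semitones but an augmented tenth is 17 semitones — different sizes.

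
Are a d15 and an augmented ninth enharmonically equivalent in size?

23 semitones (diminished fifteenth) vs 15 semitones (augmented ninth): not equal.

No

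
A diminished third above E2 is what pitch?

Gb2

Counting three letter names up from E lands on G.
A diminished third is 2 semitones; 2 semitones up from E2 gives Gb2.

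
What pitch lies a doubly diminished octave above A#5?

Ab6

The letter stays A (same as the start), shifted an octave up.
A doubly diminished octave is 10 semitones; 10 semitones up from A#5 gives Ab6.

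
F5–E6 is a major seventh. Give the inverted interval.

minor 2nd

The rule of nine gives the new number: 9 − 7 = 2, so a seventh becomes a second.
And major becomes minor under inversion, so we get a minor second.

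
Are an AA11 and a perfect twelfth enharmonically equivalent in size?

Both span 19 semitones: a doubly augmented eleventh and a perfect twelfth are the same chromatic distance.

Yes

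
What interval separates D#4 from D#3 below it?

Descending from D#4 to D#3 is the same interval as ascending D#3 to D#4.
D to D is the same letter name, plus an octave: an octave.
The perfect octave spans 12 semitones, and D#3 to D#4 is exactly 12 semitones — so this is a perfect octave.

perfect octave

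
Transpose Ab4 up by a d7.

The seventh takes the letter from A up to G.
A diminished seventh is 9 semitones; 9 semitones up from Ab4 gives Gbb5.

Gbb5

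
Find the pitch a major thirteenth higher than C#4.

A#5

Six letters up from C (plus an octave) reaches A.
Moving 21 semitones up from C#4 (the size of a major thirteenth) reaches A#5.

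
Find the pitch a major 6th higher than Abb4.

Counting six letter names up from A lands on F.
A major sixth spans 9 semitones, so from Abb4 the target pitch is Fb5.

Fb5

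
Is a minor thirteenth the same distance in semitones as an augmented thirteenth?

No

20 semitones (minor thirteenth) vs 22 semitones (augmented thirteenth): not equal.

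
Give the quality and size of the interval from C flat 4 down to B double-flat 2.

Descending from Cb4 to Bbb2 is the same interval as ascending Bbb2 to Cb4.
B to C spans two letter names (B-C), plus an octave, so the interval is some kind of ninth.
Bbb2 to Cb4 is 14 semitones, matching the major ninth exactly, so the quality is major.
(Equivalently, a compound major second: a major second plus an octave.)

M9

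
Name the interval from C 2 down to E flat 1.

Descending from C2 to Eb1 is the same interval as ascending Eb1 to C2.
E to C spans six letter names (E-F-G-A-B-C), so the interval is some kind of sixth.
Counting semitones, Eb1→C2 is 9, which is the major sixth.

M6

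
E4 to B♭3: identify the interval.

Descending from E4 to Bb3 is the same interval as ascending Bb3 to E4.
B to E spans four letter names (B-C-D-E): a fourth.
A perfect fourth would be 5 semitones; Bb3 to E4 is 6, one semitone wider, so the interval is augmented.

augmented fourth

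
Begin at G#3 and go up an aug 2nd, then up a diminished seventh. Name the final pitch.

G#4

G#3 up an augmented second → A##3 (3 semitones).
Up a diminished seventh from A##3: G#4 (9 semitones up).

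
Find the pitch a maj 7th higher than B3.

The seventh takes the letter from B up to A.
A major seventh is 11 semitones; 11 semitones up from B3 gives A#4.

A#4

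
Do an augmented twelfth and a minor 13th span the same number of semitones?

Yes

An augmented twelfth spans 20 semitones, and a minor thirteenth also spans 20 semitones — they're enharmonic.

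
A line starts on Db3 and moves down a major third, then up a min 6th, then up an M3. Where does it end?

Bbb3

A major third down from Db3 is Bbb2.
Bbb2 up a minor sixth → Gbb3 (8 semitones).
Up a major third from Gbb3: Bbb3 (4 semitones up).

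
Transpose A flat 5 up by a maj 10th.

Three letters up from A (plus an octave) reaches C.
A major tenth is 16 semitones; 16 semitones up from Ab5 gives C7.

C 7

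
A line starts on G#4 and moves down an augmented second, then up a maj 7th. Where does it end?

E5

Down an augmented second from G#4: F4 (3 semitones down).
F4 up a major seventh → E5 (11 semitones).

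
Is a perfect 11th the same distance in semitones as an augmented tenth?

Yes

A perfect eleventh = 17 semitones = an augmented tenth; enharmonically equal.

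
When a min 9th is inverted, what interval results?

major seventh

First reduce the compound minor ninth to its simple form, a minor second.
Interval numbers invert to sum to nine: 2 + 7 = 9, so a second inverts to a seventh.
The quality also flips — minor becomes major — giving a major seventh.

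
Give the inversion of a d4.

augmented fifth

Inverted interval numbers add to nine, so a fourth pairs with a fifth (4 + 5 = 9).
And diminished becomes augmented under inversion, so we get an augmented fifth.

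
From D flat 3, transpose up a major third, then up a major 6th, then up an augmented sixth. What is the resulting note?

B sharp 4

A major third up from Db3 is F3.
F3 up a major sixth → D4 (9 semitones).
D4 up an augmented sixth → B#4 (10 semitones).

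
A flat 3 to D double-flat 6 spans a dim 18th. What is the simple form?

d4

Subtracting seven from the interval number removes an octave: 18 − 14 = 4.
So a diminished eighteenth is 2 octaves plus a diminished fourth. The quality is unchanged.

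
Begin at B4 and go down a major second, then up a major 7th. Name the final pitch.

G#5

A major second down from B4 is A4.
A major seventh up from A4 is G#5.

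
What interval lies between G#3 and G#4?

P8

G to G is the same letter name, plus an octave: an octave.
The perfect octave spans 12 semitones, and G#3 to G#4 is exactly 12 semitones — so this is a perfect octave.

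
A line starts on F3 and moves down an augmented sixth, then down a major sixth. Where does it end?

Cbb2

Down an augmented sixth from F3: Abb2 (10 semitones down).
Abb2 down a major sixth → Cbb2 (9 semitones).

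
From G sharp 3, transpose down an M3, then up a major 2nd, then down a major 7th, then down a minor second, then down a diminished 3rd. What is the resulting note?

A major third down from G#3 is E3.
Up a major second from E3: F#3 (2 semitones up).
F#3 down a major seventh → G2 (11 semitones).
Down a minor second from G2: F#2 (1 semitone down).
F#2 down a diminished third → D##2 (2 semitones).

D double-sharp 2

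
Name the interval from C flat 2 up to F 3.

augmented eleventh

C to F spans four letter names (C-D-E-F), plus an octave — that makes it an eleventh of some quality.
A perfect eleventh would be 17 semitones; Cb2 to F3 is 18, one semitone wider, so the interval is augmented.
(Equivalently, a compound augmented fourth: an augmented fourth plus an octave.)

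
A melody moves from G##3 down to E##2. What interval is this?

minor tenth

Descending from G##3 to E##2 is the same interval as ascending E##2 to G##3.
E to G spans three letter names (E-F-G), plus an octave, so the interval is some kind of tenth.
A major tenth would be 16 semitones, but E##2 to G##3 is 15 — one semitone narrower, making it a minor tenth.
(Equivalently, a compound minor third: a minor third plus an octave.)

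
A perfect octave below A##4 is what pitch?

A##3

An octave keeps the letter name A, an octave down from A.
Moving 12 semitones down from A##4 (the size of a perfect octave) reaches A##3.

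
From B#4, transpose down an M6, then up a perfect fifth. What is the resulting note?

A#4

A major sixth down from B#4 is D#4.
Up a perfect fifth from D#4: A#4 (7 semitones up).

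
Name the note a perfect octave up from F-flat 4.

For an octave the letter name doesn't change: still F, an octave up.
Moving 12 semitones up from Fb4 (the size of a perfect octave) reaches Fb5.

F-flat 5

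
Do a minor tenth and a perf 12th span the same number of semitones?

A minor tenth is 15 semitones but a perfect twelfth is 19 semitones — different sizes.

No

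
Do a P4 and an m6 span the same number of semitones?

A perfect fourth spans 5 semitones; a minor sixth spans 8 semitones. They differ by 3.

No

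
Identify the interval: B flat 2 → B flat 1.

perfect octave

Descending from Bb2 to Bb1 is the same interval as ascending Bb1 to Bb2.
B to B is the same letter name, plus an octave: an octave.
The perfect octave spans 12 semitones, and Bb1 to Bb2 is exactly 12 semitones — so this is a perfect octave.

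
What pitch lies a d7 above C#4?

Bb4

The seventh takes the letter from C up to B.
Moving 9 semitones up from C#4 (the size of a diminished seventh) reaches Bb4.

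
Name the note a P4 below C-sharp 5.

The fourth takes the letter from C down to G.
A perfect fourth spans 5 semitones, so from C#5 the target pitch is G#4.

G-sharp 4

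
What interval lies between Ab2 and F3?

major sixth

A to F spans six letter names (A-B-C-D-E-F), so the interval is some kind of sixth.
Counting semitones, Ab2→F3 is 9, which is the major sixth.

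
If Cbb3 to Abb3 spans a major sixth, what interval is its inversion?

m3

Inverted interval numbers add to nine, so a sixth pairs with a third (6 + 3 = 9).
Quality inverts too: major becomes minor. That makes the inversion a minor third.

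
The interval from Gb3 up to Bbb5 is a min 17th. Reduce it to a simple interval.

Subtracting seven from the interval number removes an octave: 17 − 14 = 3.
Quality carries through unchanged, so the simple form is a minor third.

minor third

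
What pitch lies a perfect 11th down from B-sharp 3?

Counting four letter names plus an octave down from B lands on F.
A perfect eleventh spans 17 semitones, so from B#3 the target pitch is F##2.

F-double-sharp 2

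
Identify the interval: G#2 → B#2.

major third

G to B spans three letter names (G-A-B), so the interval is some kind of third.
The major third spans 4 semitones, and G#2 to B#2 is exactly 4 semitones — so this is a major third.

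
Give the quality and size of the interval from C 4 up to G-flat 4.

diminished fifth

C to G spans five letter names (C-D-E-F-G) — that makes it a fifth of some quality.
The perfect fifth is 7 semitones; here we have 6, one semitone narrower: diminished.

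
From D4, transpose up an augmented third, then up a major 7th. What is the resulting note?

E##5

D4 up an augmented third → F##4 (5 semitones).
A major seventh up from F##4 is E##5.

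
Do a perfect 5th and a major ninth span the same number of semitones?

No

7 semitones (perfect fifth) vs 14 semitones (major ninth): not equal.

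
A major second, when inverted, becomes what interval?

minor 7th

The rule of nine gives the new number: 9 − 2 = 7, so a second becomes a seventh.
Quality inverts too: major becomes minor. That makes the inversion a minor seventh.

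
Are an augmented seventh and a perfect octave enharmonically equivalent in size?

An augmented seventh spans 12 semitones, and a perfect octave also spans 12 semitones — they're enharmonic.

Yes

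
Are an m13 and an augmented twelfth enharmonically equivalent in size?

A minor thirteenth spans 20 semitones, and an augmented twelfth also spans 20 semitones — they're enharmonic.

Yes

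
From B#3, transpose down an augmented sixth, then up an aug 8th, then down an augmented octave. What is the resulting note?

D3

An augmented sixth down from B#3 is D3.
D3 up an augmented octave → D#4 (13 semitones).
Down an augmented octave from D#4: D3 (13 semitones down).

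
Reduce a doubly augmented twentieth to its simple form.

AA6

Subtracting seven from the interval number removes an octave: 20 − 14 = 6.
Quality carries through unchanged, so the simple form is a doubly augmented sixth.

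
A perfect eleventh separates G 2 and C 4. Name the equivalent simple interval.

Take out an octave (7 from the number): 11 − 7 = 4.
So a perfect eleventh is an octave plus a perfect fourth. The quality is unchanged.

perfect 4th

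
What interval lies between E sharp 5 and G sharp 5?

m3

E to G spans three letter names (E-F-G), so the interval is some kind of third.
A major third would be 4 semitones, but E#5 to G#5 is 3 — one semitone narrower, making it a minor third.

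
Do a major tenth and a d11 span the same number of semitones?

Both span 16 semitones: a major tenth and a diminished eleventh are the same chromatic distance.

Yes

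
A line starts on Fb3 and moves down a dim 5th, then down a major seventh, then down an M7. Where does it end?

Fb3 down a diminished fifth → Bb2 (6 semitones).
Bb2 down a major seventh → Cb2 (11 semitones).
Down a major seventh from Cb2: Dbb1 (11 semitones down).

Dbb1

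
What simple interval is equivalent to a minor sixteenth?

Each octave removed subtracts seven from the number: 16 − 14 = 2.
Quality carries through unchanged, so the simple form is a minor second.

minor second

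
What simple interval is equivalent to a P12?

P5

Take out an octave (7 from the number): 12 − 7 = 5.
Quality carries through unchanged, so the simple form is a perfect fifth.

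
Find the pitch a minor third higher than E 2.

G 2

Three letter names up from E: G.
A minor third spans 3 semitones, so from E2 the target pitch is G2.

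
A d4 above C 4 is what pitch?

Counting four letter names up from C lands on F.
A diminished fourth spans 4 semitones, so from C4 the target pitch is Fb4.

F flat 4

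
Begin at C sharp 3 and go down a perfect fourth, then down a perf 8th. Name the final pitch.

C#3 down a perfect fourth → G#2 (5 semitones).
Down a perfect octave from G#2: G#1 (12 semitones down).

G sharp 1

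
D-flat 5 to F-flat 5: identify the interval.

D to F spans three letter names (D-E-F), so the interval is some kind of third.
Db5 to Fb5 is 3 semitones, a half step short of the major third (4), so this is minor.

minor third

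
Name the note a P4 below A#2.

E#2

Four letter names down from A: E.
A perfect fourth is 5 semitones; 5 semitones down from A#2 gives E#2.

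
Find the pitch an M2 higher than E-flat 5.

F 5

Two letter names up from E: F.
A major second is 2 semitones; 2 semitones up from Eb5 gives F5.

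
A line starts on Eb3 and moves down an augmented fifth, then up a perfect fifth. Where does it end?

Ebb3

An augmented fifth down from Eb3 is Abb2.
Abb2 up a perfect fifth → Ebb3 (7 semitones).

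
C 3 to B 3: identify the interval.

major seventh

C to B spans seven letter names (C-D-E-F-G-A-B), so the interval is some kind of seventh.
Counting semitones, C3→B3 is 11, which is the major seventh.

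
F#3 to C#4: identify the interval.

P5

F to C spans five letter names (F-G-A-B-C), so the interval is some kind of fifth.
F#3 to C#4 is 7 semitones, matching the perfect fifth exactly, so the quality is perfect.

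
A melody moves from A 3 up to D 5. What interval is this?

A to D spans four letter names (A-B-C-D), plus an octave: an eleventh.
Counting semitones, A3→D5 is 17, which is the perfect eleventh.
(Equivalently, a compound perfect fourth: a perfect fourth plus an octave.)

perfect eleventh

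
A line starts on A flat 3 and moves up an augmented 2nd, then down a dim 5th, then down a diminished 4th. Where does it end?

Up an augmented second from Ab3: B3 (3 semitones up).
B3 down a diminished fifth → E#3 (6 semitones).
Down a diminished fourth from E#3: B##2 (4 semitones down).

B double-sharp 2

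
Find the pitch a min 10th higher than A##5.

C##7

The tenth's letter: A up three letter names plus an octave → C.
A minor tenth spans 15 semitones, so from A##5 the target pitch is C##7.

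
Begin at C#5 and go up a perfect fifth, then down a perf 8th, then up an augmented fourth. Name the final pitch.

C#5 up a perfect fifth → G#5 (7 semitones).
Down a perfect octave from G#5: G#4 (12 semitones down).
G#4 up an augmented fourth → C##5 (6 semitones).

C##5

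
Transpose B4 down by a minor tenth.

Counting three letter names plus an octave down from B lands on G.
Moving 15 semitones down from B4 (the size of a minor tenth) reaches G#3.

G#3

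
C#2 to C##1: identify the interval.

diminished 8th

Descending from C#2 to C##1 is the same interval as ascending C##1 to C#2.
C to C is the same letter name, plus an octave — that makes it an octave of some quality.
A perfect octave would be 12 semitones; C##1 to C#2 is 11, one semitone narrower, so the interval is diminished.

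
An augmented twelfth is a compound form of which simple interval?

augmented 5th

Each octave removed subtracts seven from the number: 12 − 7 = 5.
Quality carries through unchanged, so the simple form is an augmented fifth.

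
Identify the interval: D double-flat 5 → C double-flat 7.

minor 14th

D to C spans seven letter names (D-E-F-G-A-B-C), plus an octave: a fourteenth.
A major fourteenth would be 23 semitones, but Dbb5 to Cbb7 is 22 — one semitone narrower, making it a minor fourteenth.
(Equivalently, a compound minor seventh: a minor seventh plus an octave.)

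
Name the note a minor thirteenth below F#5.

A#3

The thirteenth's letter: F down six letter names plus an octave → A.
Moving 20 semitones down from F#5 (the size of a minor thirteenth) reaches A#3.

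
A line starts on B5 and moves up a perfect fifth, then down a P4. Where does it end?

A perfect fifth up from B5 is F#6.
F#6 down a perfect fourth → C#6 (5 semitones).

C#6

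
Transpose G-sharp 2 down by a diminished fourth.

D-double-sharp 2

The fourth takes the letter from G down to D.
A diminished fourth is 4 semitones; 4 semitones down from G#2 gives D##2.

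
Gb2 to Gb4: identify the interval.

G to G is the same letter name, plus 2 octaves, so the interval is some kind of fifteenth.
Counting semitones, Gb2→Gb4 is 24, which is the perfect fifteenth.
(Equivalently, a compound perfect octave: a perfect octave plus an octave.)

perfect fifteenth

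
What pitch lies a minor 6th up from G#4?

The sixth takes the letter from G up to E.
Moving 8 semitones up from G#4 (the size of a minor sixth) reaches E5.

E5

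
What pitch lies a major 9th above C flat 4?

Two letters up from C (plus an octave) reaches D.
A major ninth spans 14 semitones, so from Cb4 the target pitch is Db5.

D flat 5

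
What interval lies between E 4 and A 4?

E to A spans four letter names (E-F-G-A): a fourth.
Counting semitones, E4→A4 is 5, which is the perfect fourth.

perfect fourth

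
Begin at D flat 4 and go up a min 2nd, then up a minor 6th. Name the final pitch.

A minor second up from Db4 is Ebb4.
A minor sixth up from Ebb4 is Cbb5.

C double-flat 5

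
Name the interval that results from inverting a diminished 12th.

augmented 4th

First reduce the compound diminished twelfth to its simple form, a diminished fifth.
Interval numbers invert to sum to nine: 5 + 4 = 9, so a fifth inverts to a fourth.
The quality also flips — diminished becomes augmented — giving an augmented fourth.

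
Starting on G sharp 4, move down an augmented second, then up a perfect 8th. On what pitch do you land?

An augmented second down from G#4 is F4.
A perfect octave up from F4 is F5.

F 5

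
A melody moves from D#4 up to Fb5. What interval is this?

doubly diminished tenth

D to F spans three letter names (D-E-F), plus an octave: a tenth.
The major tenth is 16 semitones; here we have 13, three semitones narrower: doubly diminished.
(Equivalently, a compound doubly diminished third: a doubly diminished third plus an octave.)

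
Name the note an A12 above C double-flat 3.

Counting five letter names plus an octave up from C lands on G.
An augmented twelfth is 20 semitones; 20 semitones up from Cbb3 gives Gb4.

G flat 4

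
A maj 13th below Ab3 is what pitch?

Cb2

The thirteenth's letter: A down six letter names plus an octave → C.
A major thirteenth is 21 semitones; 21 semitones down from Ab3 gives Cb2.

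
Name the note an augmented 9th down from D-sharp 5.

The ninth's letter: D down two letter names plus an octave → C.
An augmented ninth is 15 semitones; 15 semitones down from D#5 gives C4.

C 4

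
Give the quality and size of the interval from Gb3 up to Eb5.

M13

G to E spans six letter names (G-A-B-C-D-E), plus an octave, so the interval is some kind of thirteenth.
Counting semitones, Gb3→Eb5 is 21, which is the major thirteenth.
(Equivalently, a compound major sixth: a major sixth plus an octave.)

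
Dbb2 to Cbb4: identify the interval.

minor fourteenth

D to C spans seven letter names (D-E-F-G-A-B-C), plus an octave: a fourteenth.
Dbb2 to Cbb4 is 22 semitones, a half step short of the major fourteenth (23), so this is minor.
(Equivalently, a compound minor seventh: a minor seventh plus an octave.)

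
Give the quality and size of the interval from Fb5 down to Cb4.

Descending from Fb5 to Cb4 is the same interval as ascending Cb4 to Fb5.
C to F spans four letter names (C-D-E-F), plus an octave: an eleventh.
Cb4 to Fb5 is 17 semitones, matching the perfect eleventh exactly, so the quality is perfect.
(Equivalently, a compound perfect fourth: a perfect fourth plus an octave.)

perfect eleventh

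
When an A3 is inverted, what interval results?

d6

Inverted interval numbers add to nine, so a third pairs with a sixth (3 + 6 = 9).
Quality inverts too: augmented becomes diminished. That makes the inversion a diminished sixth.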